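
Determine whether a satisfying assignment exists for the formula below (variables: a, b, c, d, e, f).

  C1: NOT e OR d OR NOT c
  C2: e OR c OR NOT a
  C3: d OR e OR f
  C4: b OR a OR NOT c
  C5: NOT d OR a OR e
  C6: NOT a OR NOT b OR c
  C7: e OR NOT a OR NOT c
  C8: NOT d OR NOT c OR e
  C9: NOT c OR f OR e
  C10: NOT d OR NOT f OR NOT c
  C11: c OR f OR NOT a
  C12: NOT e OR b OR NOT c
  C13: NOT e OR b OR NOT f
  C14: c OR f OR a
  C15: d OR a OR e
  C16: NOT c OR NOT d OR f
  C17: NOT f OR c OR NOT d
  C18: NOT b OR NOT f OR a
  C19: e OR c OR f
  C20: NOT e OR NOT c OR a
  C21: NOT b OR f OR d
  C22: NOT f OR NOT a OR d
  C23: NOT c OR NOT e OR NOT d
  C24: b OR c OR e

Unsatisfiable

Branch on e: set e = false.
Branch on c: set c = true.
The clause (NOT a) is unit, so a = false.
The clause (b) is unit, so b = true.
The clause (NOT d) is unit, so d = false.
Now (d) is unsatisfied and unit — conflict.
That branch fails; take c = false instead.
The clause (NOT a) is unit, so a = false.
The clause (NOT d) is unit, so d = false.
Now (d) is unsatisfied and unit — conflict.
Both values of c lead to a conflict.
That branch fails; take e = true instead.
Branch on d: set d = true.
The clause (NOT c) is unit, so c = false.
The clause (NOT f) is unit, so f = false.
The clause (NOT a) is unit, so a = false.
Now (a) is unsatisfied and unit — conflict.
That branch fails; take d = false instead.
The clause (NOT c) is unit, so c = false.
Branch on a: set a = false.
The clause (f) is unit, so f = true.
The clause (b) is unit, so b = true.
Now (NOT b) is unsatisfied and unit — conflict.
That branch fails; take a = true instead.
The clause (NOT b) is unit, so b = false.
The clause (f) is unit, so f = true.
Now (NOT f) is unsatisfied and unit — conflict.
Both values of a lead to a conflict.
Both values of d lead to a conflict.
Both values of e lead to a conflict.
No assignment satisfies every clause.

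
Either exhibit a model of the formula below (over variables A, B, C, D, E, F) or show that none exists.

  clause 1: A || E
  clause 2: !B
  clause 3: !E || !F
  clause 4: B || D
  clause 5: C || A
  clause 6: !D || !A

A: false,  B: false,  C: true,  D: true,  E: true,  F: false

(!B) alone gives B = false.
(D) alone gives D = true.
(!A) alone gives A = false.
(E) alone gives E = true.
(!F) alone gives F = false.
(C) alone gives C = true.
Every clause now holds.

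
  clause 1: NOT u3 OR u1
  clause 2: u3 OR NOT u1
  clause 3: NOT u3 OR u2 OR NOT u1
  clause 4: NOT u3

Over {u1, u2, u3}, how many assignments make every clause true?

There are 2^3 = 8 truth assignments over (u1, u2, u3).
Split on u2. With u2 = true, the clauses containing u2 are satisfied and NOT u2 drops from the rest; 1 of the 2^2 = 4 assignments to the other variables satisfy what remains.
With u2 = false, by the same count on the reduced clause set, 1 assignment works.
(One model: u1=F, u2=F, u3=F.)
Total: 1 + 1 = 2.

2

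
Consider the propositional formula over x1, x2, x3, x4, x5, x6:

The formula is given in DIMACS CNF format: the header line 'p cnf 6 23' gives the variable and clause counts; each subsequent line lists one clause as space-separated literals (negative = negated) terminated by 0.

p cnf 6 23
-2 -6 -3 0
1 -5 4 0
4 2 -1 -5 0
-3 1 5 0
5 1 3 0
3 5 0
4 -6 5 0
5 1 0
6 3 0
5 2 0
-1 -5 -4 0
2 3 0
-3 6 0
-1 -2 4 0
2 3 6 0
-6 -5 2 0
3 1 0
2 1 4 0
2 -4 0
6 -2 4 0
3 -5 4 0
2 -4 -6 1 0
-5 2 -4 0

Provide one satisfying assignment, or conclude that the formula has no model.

Case x3 = True:
Unit clause (x6) forces x6 = True.
Unit clause (¬x2) forces x2 = False.
Unit clause (x5) forces x5 = True.
Now (¬x5) is unsatisfied and unit — conflict.
Backtrack on x3: now try x3 = False.
Unit clause (x5) forces x5 = True.
Unit clause (x6) forces x6 = True.
Unit clause (x2) forces x2 = True.
Unit clause (x1) forces x1 = True.
Unit clause (¬x4) forces x4 = False.
Now (x4) is unsatisfied and unit — conflict.
Either choice for x3 ends in contradiction.

UNSATISFIABLE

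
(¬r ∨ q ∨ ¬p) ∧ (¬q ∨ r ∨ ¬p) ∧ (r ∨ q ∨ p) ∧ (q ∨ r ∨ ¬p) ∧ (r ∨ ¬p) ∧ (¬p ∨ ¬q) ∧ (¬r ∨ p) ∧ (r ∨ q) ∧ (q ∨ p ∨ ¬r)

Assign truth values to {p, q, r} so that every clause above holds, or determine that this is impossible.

Try r = False.
From the singleton clause (¬p), p = False.
From the singleton clause (q), q = True.
Every clause now holds.

p ↦ False,  q ↦ True,  r ↦ False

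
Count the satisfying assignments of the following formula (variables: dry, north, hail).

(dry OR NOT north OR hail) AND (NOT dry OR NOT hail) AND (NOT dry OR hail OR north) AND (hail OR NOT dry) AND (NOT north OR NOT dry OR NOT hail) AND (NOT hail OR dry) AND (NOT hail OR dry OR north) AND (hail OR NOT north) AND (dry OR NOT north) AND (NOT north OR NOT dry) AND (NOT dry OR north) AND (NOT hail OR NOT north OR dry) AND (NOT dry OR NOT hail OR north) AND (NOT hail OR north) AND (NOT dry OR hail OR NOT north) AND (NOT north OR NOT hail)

There are 2^3 = 8 truth assignments over (dry, north, hail).
Split on north. With north = true, the clauses containing north are satisfied and NOT north drops from the rest; 0 of the 2^2 = 4 assignments to the other variables satisfy what remains.
With north = false, by the same count on the reduced clause set, 1 assignment works.
Total: 0 + 1 = 1.

1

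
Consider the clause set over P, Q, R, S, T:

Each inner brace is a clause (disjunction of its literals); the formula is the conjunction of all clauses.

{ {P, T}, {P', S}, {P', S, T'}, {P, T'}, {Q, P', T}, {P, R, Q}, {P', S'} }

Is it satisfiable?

Suppose P = 1.
Unit clause (S) forces S = 1.
But (S') is also a unit clause — contradiction.
Backtrack on P: now try P = 0.
Unit clause (T) forces T = 1.
But (T') is also a unit clause — contradiction.
Both values of P lead to a conflict.
No assignment satisfies every clause.

No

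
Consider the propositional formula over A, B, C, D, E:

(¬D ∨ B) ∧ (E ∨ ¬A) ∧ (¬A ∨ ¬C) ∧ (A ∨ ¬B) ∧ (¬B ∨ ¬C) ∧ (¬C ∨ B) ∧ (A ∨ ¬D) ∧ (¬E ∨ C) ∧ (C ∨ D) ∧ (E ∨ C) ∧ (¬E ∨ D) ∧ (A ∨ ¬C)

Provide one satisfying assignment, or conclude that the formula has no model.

Suppose D = False.
From the singleton clause (C), C = True.
From the singleton clause (¬A), A = False.
Now (A) is unsatisfied and unit — conflict.
So D must be the other value — set D = True.
From the singleton clause (B), B = True.
From the singleton clause (A), A = True.
From the singleton clause (E), E = True.
From the singleton clause (¬C), C = False.
Now (C) is unsatisfied and unit — conflict.
Either choice for D ends in contradiction.

UNSATISFIABLE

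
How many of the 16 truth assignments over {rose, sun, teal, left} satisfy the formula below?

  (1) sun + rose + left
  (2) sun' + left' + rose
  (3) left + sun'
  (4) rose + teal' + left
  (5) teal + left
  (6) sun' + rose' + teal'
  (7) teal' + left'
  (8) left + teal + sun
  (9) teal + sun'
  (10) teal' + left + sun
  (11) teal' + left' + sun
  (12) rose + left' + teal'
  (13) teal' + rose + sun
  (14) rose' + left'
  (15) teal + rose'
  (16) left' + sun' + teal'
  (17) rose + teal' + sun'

There are 2^4 = 16 truth assignments over (rose, sun, teal, left).
Split on left. With left = 1, the clauses containing left are satisfied and left' drops from the rest; 1 of the 2^3 = 8 assignments to the other variables satisfy what remains.
With left = 0, by the same count on the reduced clause set, 0 assignments work.
(One model: rose=F, sun=F, teal=F, left=T.)
Total: 1 + 0 = 1.

1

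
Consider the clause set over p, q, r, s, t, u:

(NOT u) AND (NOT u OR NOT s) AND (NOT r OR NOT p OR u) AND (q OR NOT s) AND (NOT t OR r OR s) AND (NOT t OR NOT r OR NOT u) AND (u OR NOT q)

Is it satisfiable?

From the singleton clause (NOT u), u = false.
From the singleton clause (NOT q), q = false.
From the singleton clause (NOT s), s = false.
Suppose r = true.
From the singleton clause (NOT p), p = false.
Every clause is now satisfied; t is unconstrained.
A satisfying assignment: p=false, q=false, r=true, s=false, t=false, u=false.

Yes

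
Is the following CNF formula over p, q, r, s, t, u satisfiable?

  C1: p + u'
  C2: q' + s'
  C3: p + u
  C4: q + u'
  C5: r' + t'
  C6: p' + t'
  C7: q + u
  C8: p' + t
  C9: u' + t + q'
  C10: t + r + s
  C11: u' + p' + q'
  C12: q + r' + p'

No

Suppose p = 1.
(t') alone gives t = 0.
That conflicts with the unit clause (t).
That branch fails; take p = 0 instead.
(u') alone gives u = 0.
That conflicts with the unit clause (u).
Neither p = 1 nor p = 0 works.
No assignment satisfies every clause.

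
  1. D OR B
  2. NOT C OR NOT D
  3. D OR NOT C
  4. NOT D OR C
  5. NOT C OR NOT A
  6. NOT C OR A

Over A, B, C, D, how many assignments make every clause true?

There are 2^4 = 16 truth assignments over (A, B, C, D).
Split on B. With B = true, the clauses containing B are satisfied and NOT B drops from the rest; 2 of the 2^3 = 8 assignments to the other variables satisfy what remains.
With B = false, by the same count on the reduced clause set, 0 assignments work.
Total: 2 + 0 = 2.

2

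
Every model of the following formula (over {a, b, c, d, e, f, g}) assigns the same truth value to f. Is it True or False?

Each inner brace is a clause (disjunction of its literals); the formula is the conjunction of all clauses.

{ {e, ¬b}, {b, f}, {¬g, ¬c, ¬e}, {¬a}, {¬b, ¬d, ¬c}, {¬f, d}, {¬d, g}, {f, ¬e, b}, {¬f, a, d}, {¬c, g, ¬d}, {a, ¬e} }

True

Suppose f = False.
Unit clause (b) forces b = True.
Unit clause (e) forces e = True.
Unit clause (¬a) forces a = False.
Now (a) is unsatisfied and unit — conflict.
So every satisfying assignment has f = True.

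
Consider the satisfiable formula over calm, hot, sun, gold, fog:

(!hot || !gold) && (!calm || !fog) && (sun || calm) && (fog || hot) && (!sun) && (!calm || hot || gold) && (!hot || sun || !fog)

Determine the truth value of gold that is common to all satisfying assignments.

False

Suppose gold = true.
From the singleton clause (!hot), hot = false.
From the singleton clause (fog), fog = true.
From the singleton clause (!calm), calm = false.
From the singleton clause (sun), sun = true.
That conflicts with the unit clause (!sun).
So every satisfying assignment has gold = False.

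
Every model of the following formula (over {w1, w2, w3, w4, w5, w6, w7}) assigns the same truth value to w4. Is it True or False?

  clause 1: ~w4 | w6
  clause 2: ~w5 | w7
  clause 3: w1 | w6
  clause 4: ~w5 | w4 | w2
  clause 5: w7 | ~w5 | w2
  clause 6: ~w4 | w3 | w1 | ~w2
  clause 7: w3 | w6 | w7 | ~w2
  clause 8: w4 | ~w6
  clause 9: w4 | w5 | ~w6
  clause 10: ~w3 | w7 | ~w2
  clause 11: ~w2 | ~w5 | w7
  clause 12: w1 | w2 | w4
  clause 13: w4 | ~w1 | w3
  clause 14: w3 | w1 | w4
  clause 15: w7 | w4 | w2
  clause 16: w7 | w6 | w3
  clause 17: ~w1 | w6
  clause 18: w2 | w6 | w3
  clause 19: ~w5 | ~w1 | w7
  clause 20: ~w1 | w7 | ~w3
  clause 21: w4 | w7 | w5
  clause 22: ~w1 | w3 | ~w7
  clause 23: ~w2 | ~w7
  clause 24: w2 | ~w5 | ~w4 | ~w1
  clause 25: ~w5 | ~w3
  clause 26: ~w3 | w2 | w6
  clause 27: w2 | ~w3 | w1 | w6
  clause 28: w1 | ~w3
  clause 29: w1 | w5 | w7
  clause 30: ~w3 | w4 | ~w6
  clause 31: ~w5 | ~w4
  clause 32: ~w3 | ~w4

Suppose w4 = 0.
The clause (~w6) is unit, so w6 = 0.
The clause (w1) is unit, so w1 = 1.
That conflicts with the unit clause (~w1).
So every satisfying assignment has w4 = True.

True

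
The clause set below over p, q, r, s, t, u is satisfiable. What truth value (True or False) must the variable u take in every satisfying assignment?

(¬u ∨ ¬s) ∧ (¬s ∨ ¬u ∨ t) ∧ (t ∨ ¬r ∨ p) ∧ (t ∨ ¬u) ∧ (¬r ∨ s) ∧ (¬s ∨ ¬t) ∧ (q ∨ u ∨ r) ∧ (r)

Suppose u = True.
From the singleton clause (¬s), s = False.
From the singleton clause (t), t = True.
From the singleton clause (¬r), r = False.
That conflicts with the unit clause (r).
So every satisfying assignment has u = False.

False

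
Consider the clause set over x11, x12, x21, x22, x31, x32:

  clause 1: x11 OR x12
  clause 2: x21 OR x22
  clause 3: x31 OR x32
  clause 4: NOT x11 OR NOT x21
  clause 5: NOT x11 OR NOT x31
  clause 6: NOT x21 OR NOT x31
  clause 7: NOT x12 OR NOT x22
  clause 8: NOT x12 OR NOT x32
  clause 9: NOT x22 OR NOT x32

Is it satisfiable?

Unsatisfiable

Try x11 = true.
(NOT x21) alone gives x21 = false.
(x22) alone gives x22 = true.
(NOT x31) alone gives x31 = false.
(x32) alone gives x32 = true.
But (NOT x32) is also a unit clause — contradiction.
Undo x11 and try x11 = false.
(x12) alone gives x12 = true.
(NOT x22) alone gives x22 = false.
(x21) alone gives x21 = true.
(NOT x31) alone gives x31 = false.
(x32) alone gives x32 = true.
But (NOT x32) is also a unit clause — contradiction.
Neither x11 = true nor x11 = false works.
No assignment satisfies every clause.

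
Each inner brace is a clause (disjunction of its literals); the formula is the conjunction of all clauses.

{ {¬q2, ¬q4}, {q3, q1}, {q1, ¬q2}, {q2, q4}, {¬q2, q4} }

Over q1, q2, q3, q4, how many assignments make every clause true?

There are 2^4 = 16 truth assignments over (q1, q2, q3, q4).
Check each against the 5 clauses (columns in the order q1, q2, q3, q4):
  F F F F  ✗ fails (q3 ∨ q1)
  F F F T  ✗ fails (q3 ∨ q1)
  F F T F  ✗ fails (q2 ∨ q4)
  F F T T  ✓ satisfies all
  F T F F  ✗ fails (q3 ∨ q1)
  F T F T  ✗ fails (¬q2 ∨ ¬q4)
  F T T F  ✗ fails (q1 ∨ ¬q2)
  F T T T  ✗ fails (¬q2 ∨ ¬q4)
  T F F F  ✗ fails (q2 ∨ q4)
  T F F T  ✓ satisfies all
  T F T F  ✗ fails (q2 ∨ q4)
  T F T T  ✓ satisfies all
  T T F F  ✗ fails (¬q2 ∨ q4)
  T T F T  ✗ fails (¬q2 ∨ ¬q4)
  T T T F  ✗ fails (¬q2 ∨ q4)
  T T T T  ✗ fails (¬q2 ∨ ¬q4)
3 of the 16 rows are models.

3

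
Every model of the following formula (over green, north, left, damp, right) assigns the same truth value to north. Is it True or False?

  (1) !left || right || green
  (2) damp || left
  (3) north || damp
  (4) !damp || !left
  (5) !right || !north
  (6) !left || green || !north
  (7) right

Suppose north = true.
The clause (!right) is unit, so right = false.
That conflicts with the unit clause (right).
So every satisfying assignment has north = False.

False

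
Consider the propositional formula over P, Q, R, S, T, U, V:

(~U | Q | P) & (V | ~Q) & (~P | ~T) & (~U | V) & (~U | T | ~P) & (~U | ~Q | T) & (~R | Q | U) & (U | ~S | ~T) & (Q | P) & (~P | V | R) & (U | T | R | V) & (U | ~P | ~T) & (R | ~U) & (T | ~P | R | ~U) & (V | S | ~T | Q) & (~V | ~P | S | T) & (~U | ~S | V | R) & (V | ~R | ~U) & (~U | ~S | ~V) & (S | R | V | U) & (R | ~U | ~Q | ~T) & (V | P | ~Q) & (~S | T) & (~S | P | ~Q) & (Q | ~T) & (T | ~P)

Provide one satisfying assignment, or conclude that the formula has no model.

Case V = 1:
Case P = 0:
(Q) alone gives Q = 1.
(~S) alone gives S = 0.
Case U = 0:
No clause remains; R, T are free.

P: 0,  Q: 1,  R: 0,  S: 0,  T: 1,  U: 0,  V: 1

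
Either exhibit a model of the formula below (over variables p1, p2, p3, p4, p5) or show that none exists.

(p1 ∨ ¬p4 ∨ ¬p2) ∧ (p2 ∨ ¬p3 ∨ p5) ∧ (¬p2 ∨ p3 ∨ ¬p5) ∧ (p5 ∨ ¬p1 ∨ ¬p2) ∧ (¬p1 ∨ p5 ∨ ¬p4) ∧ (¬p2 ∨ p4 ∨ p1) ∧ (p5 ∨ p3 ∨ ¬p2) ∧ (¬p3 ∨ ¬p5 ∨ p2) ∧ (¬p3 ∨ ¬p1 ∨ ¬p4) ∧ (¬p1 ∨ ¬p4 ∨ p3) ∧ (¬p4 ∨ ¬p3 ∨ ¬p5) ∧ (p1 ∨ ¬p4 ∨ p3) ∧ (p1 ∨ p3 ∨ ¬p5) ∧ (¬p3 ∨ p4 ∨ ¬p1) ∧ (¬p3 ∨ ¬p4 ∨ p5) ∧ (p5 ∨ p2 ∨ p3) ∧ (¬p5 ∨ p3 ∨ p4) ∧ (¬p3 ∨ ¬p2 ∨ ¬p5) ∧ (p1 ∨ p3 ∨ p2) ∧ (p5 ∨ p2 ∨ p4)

Branch on p1: set p1 = True.
Branch on p5: set p5 = True.
Branch on p2: set p2 = False.
Unit clause (¬p3) forces p3 = False.
Unit clause (¬p4) forces p4 = False.
But (p4) is also a unit clause — contradiction.
So p2 must be the other value — set p2 = True.
Unit clause (p3) forces p3 = True.
But (¬p3) is also a unit clause — contradiction.
Either choice for p2 ends in contradiction.
So p5 must be the other value — set p5 = False.
Unit clause (¬p2) forces p2 = False.
Unit clause (¬p3) forces p3 = False.
But (p3) is also a unit clause — contradiction.
Either choice for p5 ends in contradiction.
So p1 must be the other value — set p1 = False.
Branch on p4: set p4 = False.
Unit clause (¬p2) forces p2 = False.
Unit clause (p3) forces p3 = True.
Unit clause (p5) forces p5 = True.
But (¬p5) is also a unit clause — contradiction.
So p4 must be the other value — set p4 = True.
Unit clause (¬p2) forces p2 = False.
Unit clause (p3) forces p3 = True.
Unit clause (p5) forces p5 = True.
But (¬p5) is also a unit clause — contradiction.
Either choice for p4 ends in contradiction.
Either choice for p1 ends in contradiction.

UNSATISFIABLE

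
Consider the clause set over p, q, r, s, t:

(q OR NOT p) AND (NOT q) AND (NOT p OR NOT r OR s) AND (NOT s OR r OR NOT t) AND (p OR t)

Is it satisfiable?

The clause (NOT q) is unit, so q = false.
The clause (NOT p) is unit, so p = false.
The clause (t) is unit, so t = true.
Suppose s = false.
No clause remains; r is free.
A satisfying assignment: p: false, q: false, r: true, s: false, t: true.

Satisfiable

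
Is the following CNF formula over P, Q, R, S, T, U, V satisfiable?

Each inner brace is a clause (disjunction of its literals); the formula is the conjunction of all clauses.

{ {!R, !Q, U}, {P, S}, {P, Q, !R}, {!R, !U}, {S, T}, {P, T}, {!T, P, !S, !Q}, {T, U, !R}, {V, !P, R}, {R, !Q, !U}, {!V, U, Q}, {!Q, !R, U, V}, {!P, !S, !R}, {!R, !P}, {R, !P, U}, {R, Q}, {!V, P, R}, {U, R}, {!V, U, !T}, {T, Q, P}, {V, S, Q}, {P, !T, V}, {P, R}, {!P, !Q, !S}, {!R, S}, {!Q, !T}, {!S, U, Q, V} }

Unsatisfiable

Try P = true.
From the singleton clause (!R), R = false.
From the singleton clause (V), V = true.
From the singleton clause (U), U = true.
From the singleton clause (!Q), Q = false.
Now (Q) is unsatisfied and unit — conflict.
So P must be the other value — set P = false.
From the singleton clause (S), S = true.
From the singleton clause (T), T = true.
From the singleton clause (!Q), Q = false.
From the singleton clause (!R), R = false.
Now (R) is unsatisfied and unit — conflict.
Either choice for P ends in contradiction.
No assignment satisfies every clause.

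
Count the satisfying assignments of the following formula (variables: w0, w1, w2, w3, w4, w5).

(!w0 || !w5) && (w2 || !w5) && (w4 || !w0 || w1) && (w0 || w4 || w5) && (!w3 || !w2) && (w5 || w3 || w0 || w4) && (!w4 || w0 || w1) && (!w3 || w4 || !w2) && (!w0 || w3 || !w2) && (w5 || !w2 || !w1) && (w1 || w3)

9

There are 2^6 = 64 truth assignments over (w0, w1, w2, w3, w4, w5).
Split on w1. With w1 = true, the clauses containing w1 are satisfied and !w1 drops from the rest; 8 of the 2^5 = 32 assignments to the other variables satisfy what remains.
With w1 = false, by the same count on the reduced clause set, 1 assignment works.
Total: 8 + 1 = 9.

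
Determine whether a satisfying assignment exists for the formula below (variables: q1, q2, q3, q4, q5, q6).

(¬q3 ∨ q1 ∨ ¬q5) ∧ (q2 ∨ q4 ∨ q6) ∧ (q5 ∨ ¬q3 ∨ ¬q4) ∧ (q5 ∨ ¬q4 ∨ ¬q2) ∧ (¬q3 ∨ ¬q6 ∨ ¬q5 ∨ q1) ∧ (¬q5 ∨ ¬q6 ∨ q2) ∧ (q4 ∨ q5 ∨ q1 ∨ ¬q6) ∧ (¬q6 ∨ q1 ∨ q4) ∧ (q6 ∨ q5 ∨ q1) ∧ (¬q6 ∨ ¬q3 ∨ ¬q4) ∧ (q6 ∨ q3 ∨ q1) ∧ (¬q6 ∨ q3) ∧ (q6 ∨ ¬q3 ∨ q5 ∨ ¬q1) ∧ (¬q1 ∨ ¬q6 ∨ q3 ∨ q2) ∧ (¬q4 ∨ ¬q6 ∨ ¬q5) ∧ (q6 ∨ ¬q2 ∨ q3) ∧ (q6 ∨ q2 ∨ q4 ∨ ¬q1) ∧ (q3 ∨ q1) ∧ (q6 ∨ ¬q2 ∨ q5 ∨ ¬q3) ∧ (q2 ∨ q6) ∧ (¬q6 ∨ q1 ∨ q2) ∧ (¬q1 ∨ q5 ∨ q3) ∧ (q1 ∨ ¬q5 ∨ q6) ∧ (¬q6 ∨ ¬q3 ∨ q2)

Try q6 = True.
(q3) alone gives q3 = True.
(¬q4) alone gives q4 = False.
(q1) alone gives q1 = True.
(q2) alone gives q2 = True.
All clauses hold; q5 can take either value.
A satisfying assignment: q1=True; q2=True; q3=True; q4=False; q5=False; q6=True.

Yes, satisfiable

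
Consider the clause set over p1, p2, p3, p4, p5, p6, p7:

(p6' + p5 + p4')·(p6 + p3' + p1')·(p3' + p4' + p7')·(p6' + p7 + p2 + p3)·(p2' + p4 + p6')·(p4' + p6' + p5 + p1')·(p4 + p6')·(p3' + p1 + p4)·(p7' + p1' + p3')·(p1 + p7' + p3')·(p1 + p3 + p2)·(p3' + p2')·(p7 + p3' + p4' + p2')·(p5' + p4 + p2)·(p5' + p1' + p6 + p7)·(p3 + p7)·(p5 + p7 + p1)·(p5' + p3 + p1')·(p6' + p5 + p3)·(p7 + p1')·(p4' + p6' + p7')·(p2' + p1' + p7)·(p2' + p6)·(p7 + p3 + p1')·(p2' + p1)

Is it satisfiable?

Yes, satisfiable

Suppose p4 = 1.
Suppose p6 = 1.
(p5) alone gives p5 = 1.
(p7') alone gives p7 = 0.
(p3) alone gives p3 = 1.
(p2') alone gives p2 = 0.
(p1') alone gives p1 = 0.
All clauses are satisfied.
A satisfying assignment: p1: 0, p2: 0, p3: 1, p4: 1, p5: 1, p6: 1, p7: 0.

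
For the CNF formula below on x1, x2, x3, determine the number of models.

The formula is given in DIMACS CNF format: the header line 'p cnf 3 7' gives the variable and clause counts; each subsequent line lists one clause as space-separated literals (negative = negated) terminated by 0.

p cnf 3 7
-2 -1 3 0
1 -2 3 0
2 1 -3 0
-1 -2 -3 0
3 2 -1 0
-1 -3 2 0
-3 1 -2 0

There are 2^3 = 8 truth assignments over (x1, x2, x3).
Check each against the 7 clauses (columns in the order x1, x2, x3):
  F F F  ✓ satisfies all
  F F T  ✗ fails (x2 ∨ x1 ∨ ¬x3)
  F T F  ✗ fails (x1 ∨ ¬x2 ∨ x3)
  F T T  ✗ fails (¬x3 ∨ x1 ∨ ¬x2)
  T F F  ✗ fails (x3 ∨ x2 ∨ ¬x1)
  T F T  ✗ fails (¬x1 ∨ ¬x3 ∨ x2)
  T T F  ✗ fails (¬x2 ∨ ¬x1 ∨ x3)
  T T T  ✗ fails (¬x1 ∨ ¬x2 ∨ ¬x3)
1 of the 8 rows is a model.

1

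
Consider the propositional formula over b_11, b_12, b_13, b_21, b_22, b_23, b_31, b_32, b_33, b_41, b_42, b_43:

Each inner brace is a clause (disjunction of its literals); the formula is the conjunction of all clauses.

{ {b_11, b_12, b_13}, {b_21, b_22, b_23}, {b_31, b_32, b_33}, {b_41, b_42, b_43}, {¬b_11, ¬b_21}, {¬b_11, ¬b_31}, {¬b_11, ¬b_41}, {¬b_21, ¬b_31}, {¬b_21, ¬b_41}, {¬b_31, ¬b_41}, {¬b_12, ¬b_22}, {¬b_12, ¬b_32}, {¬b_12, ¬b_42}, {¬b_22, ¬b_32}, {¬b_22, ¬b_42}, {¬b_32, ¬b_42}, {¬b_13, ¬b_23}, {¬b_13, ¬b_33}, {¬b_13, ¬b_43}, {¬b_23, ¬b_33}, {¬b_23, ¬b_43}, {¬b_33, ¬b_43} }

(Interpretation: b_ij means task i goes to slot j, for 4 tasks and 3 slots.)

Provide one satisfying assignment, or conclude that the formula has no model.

Suppose b_11 = False.
Suppose b_12 = True.
(¬b_22) alone gives b_22 = False.
(¬b_32) alone gives b_32 = False.
(¬b_42) alone gives b_42 = False.
Suppose b_21 = True.
(¬b_31) alone gives b_31 = False.
(b_33) alone gives b_33 = True.
(¬b_41) alone gives b_41 = False.
(b_43) alone gives b_43 = True.
But (¬b_43) is also a unit clause — contradiction.
Backtrack on b_21: now try b_21 = False.
(b_23) alone gives b_23 = True.
(¬b_13) alone gives b_13 = False.
(¬b_33) alone gives b_33 = False.
(b_31) alone gives b_31 = True.
(¬b_41) alone gives b_41 = False.
(b_43) alone gives b_43 = True.
But (¬b_43) is also a unit clause — contradiction.
Both values of b_21 lead to a conflict.
Backtrack on b_12: now try b_12 = False.
(b_13) alone gives b_13 = True.
(¬b_23) alone gives b_23 = False.
(¬b_33) alone gives b_33 = False.
(¬b_43) alone gives b_43 = False.
Suppose b_21 = True.
(¬b_31) alone gives b_31 = False.
(b_32) alone gives b_32 = True.
(¬b_41) alone gives b_41 = False.
(b_42) alone gives b_42 = True.
But (¬b_42) is also a unit clause — contradiction.
Backtrack on b_21: now try b_21 = False.
(b_22) alone gives b_22 = True.
(¬b_32) alone gives b_32 = False.
(b_31) alone gives b_31 = True.
(¬b_41) alone gives b_41 = False.
(b_42) alone gives b_42 = True.
But (¬b_42) is also a unit clause — contradiction.
Both values of b_21 lead to a conflict.
Both values of b_12 lead to a conflict.
Backtrack on b_11: now try b_11 = True.
(¬b_21) alone gives b_21 = False.
(¬b_31) alone gives b_31 = False.
(¬b_41) alone gives b_41 = False.
Suppose b_22 = True.
(¬b_12) alone gives b_12 = False.
(¬b_32) alone gives b_32 = False.
(b_33) alone gives b_33 = True.
(¬b_42) alone gives b_42 = False.
(b_43) alone gives b_43 = True.
But (¬b_43) is also a unit clause — contradiction.
Backtrack on b_22: now try b_22 = False.
(b_23) alone gives b_23 = True.
(¬b_13) alone gives b_13 = False.
(¬b_33) alone gives b_33 = False.
(b_32) alone gives b_32 = True.
(¬b_12) alone gives b_12 = False.
(¬b_42) alone gives b_42 = False.
(b_43) alone gives b_43 = True.
But (¬b_43) is also a unit clause — contradiction.
Both values of b_22 lead to a conflict.
Both values of b_11 lead to a conflict.

UNSATISFIABLE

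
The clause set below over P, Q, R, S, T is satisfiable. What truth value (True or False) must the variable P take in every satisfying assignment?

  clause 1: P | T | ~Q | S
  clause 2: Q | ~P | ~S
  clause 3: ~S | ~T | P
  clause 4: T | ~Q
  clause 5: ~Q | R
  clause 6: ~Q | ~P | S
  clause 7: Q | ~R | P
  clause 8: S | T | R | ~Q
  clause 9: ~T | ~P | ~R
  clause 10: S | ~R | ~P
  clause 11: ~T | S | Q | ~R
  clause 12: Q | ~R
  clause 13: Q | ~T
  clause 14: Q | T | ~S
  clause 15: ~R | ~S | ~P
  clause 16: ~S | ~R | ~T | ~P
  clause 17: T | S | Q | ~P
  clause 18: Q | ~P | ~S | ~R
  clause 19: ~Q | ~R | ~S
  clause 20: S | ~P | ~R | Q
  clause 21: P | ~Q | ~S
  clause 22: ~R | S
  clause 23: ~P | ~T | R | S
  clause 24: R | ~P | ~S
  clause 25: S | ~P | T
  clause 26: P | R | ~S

False

Suppose P = 1.
Case Q = 1:
(T) alone gives T = 1.
(R) alone gives R = 1.
Now (~R) is unsatisfied and unit — conflict.
So Q must be the other value — set Q = 0.
(~S) alone gives S = 0.
(~R) alone gives R = 0.
(~T) alone gives T = 0.
Now (T) is unsatisfied and unit — conflict.
Neither Q = 1 nor Q = 0 works.
So every satisfying assignment has P = False.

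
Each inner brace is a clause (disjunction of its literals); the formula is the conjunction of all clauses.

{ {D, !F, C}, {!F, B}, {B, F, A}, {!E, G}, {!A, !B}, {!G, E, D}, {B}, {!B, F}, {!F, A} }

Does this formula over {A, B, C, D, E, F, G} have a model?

Unit clause (B) forces B = true.
Unit clause (!A) forces A = false.
Unit clause (F) forces F = true.
But (!F) is also a unit clause — contradiction.
No assignment satisfies every clause.

No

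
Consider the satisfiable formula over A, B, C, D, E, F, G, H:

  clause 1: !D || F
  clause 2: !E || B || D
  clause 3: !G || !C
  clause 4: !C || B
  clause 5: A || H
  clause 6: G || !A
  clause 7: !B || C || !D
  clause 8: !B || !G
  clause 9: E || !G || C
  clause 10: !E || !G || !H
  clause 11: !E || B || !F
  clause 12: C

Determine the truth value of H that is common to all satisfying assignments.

True

Suppose H = false.
Unit clause (A) forces A = true.
Unit clause (G) forces G = true.
Unit clause (!C) forces C = false.
But (C) is also a unit clause — contradiction.
So every satisfying assignment has H = True.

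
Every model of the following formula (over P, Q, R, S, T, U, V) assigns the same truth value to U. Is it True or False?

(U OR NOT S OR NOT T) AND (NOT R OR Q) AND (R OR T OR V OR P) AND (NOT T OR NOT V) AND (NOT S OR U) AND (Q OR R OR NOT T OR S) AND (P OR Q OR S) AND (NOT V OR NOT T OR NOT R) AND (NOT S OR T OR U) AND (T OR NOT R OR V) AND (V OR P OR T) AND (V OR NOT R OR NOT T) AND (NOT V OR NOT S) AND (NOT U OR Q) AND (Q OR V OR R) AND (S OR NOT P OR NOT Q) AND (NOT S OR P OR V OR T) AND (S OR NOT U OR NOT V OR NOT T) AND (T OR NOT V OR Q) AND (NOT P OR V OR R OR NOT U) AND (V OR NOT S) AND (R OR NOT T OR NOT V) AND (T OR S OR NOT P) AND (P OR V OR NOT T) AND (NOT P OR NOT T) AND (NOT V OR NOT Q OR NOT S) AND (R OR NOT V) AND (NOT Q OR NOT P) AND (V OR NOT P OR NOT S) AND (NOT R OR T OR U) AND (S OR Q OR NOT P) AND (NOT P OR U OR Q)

Suppose U = false.
The clause (NOT S) is unit, so S = false.
Case R = false:
The clause (NOT V) is unit, so V = false.
The clause (Q) is unit, so Q = true.
The clause (NOT P) is unit, so P = false.
The clause (T) is unit, so T = true.
But (NOT T) is also a unit clause — contradiction.
That branch fails; take R = true instead.
The clause (Q) is unit, so Q = true.
The clause (NOT P) is unit, so P = false.
The clause (T) is unit, so T = true.
The clause (NOT V) is unit, so V = false.
But (V) is also a unit clause — contradiction.
Either choice for R ends in contradiction.
So every satisfying assignment has U = True.

True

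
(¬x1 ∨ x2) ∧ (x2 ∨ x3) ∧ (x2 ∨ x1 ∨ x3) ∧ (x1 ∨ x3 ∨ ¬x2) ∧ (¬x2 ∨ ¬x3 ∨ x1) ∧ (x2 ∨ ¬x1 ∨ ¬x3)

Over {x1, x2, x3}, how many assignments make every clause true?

3

There are 2^3 = 8 truth assignments over (x1, x2, x3).
Split on x1. With x1 = True, the clauses containing x1 are satisfied and ¬x1 drops from the rest; 2 of the 2^2 = 4 assignments to the other variables satisfy what remains.
With x1 = False, by the same count on the reduced clause set, 1 assignment works.
Total: 2 + 1 = 3.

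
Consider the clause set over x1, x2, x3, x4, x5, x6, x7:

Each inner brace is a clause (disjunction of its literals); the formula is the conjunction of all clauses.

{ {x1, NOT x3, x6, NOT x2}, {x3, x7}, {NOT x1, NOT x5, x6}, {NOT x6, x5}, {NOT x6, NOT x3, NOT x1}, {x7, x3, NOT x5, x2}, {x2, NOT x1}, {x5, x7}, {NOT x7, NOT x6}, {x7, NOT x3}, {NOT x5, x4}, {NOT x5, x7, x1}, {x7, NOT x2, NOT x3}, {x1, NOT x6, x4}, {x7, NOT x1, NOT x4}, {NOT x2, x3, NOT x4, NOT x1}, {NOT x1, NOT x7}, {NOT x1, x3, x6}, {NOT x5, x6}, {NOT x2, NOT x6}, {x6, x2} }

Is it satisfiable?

Suppose x3 = false.
From the singleton clause (x7), x7 = true.
From the singleton clause (NOT x6), x6 = false.
From the singleton clause (NOT x1), x1 = false.
From the singleton clause (NOT x5), x5 = false.
From the singleton clause (x2), x2 = true.
All clauses hold; x4 can take either value.
A satisfying assignment: x1: false,  x2: true,  x3: false,  x4: false,  x5: false,  x6: false,  x7: true.

Yes, satisfiable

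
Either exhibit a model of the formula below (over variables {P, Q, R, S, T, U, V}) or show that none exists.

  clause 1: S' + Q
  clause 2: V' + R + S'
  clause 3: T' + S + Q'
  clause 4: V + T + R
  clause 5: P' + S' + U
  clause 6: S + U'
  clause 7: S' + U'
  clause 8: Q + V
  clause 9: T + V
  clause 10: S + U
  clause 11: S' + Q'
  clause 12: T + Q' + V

UNSATISFIABLE

Branch on S: set S = 0.
Unit clause (U') forces U = 0.
That conflicts with the unit clause (U).
That branch fails; take S = 1 instead.
Unit clause (Q) forces Q = 1.
That conflicts with the unit clause (Q').
Both values of S lead to a conflict.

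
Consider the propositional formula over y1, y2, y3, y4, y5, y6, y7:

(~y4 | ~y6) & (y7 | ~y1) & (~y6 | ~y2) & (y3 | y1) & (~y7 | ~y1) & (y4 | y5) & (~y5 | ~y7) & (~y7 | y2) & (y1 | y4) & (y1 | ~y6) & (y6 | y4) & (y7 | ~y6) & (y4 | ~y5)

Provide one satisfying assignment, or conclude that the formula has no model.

Suppose y4 = 1.
Unit clause (~y6) forces y6 = 0.
Suppose y7 = 1.
Unit clause (~y1) forces y1 = 0.
Unit clause (y3) forces y3 = 1.
Unit clause (~y5) forces y5 = 0.
Unit clause (y2) forces y2 = 1.
All clauses are satisfied.

y1: 0,  y2: 1,  y3: 1,  y4: 1,  y5: 0,  y6: 0,  y7: 1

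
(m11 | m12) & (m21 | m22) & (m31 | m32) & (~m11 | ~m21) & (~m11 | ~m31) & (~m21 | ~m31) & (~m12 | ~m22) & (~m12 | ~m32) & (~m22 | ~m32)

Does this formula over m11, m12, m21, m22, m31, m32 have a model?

No

Branch on m11: set m11 = 1.
(~m21) alone gives m21 = 0.
(m22) alone gives m22 = 1.
(~m31) alone gives m31 = 0.
(m32) alone gives m32 = 1.
That conflicts with the unit clause (~m32).
So m11 must be the other value — set m11 = 0.
(m12) alone gives m12 = 1.
(~m22) alone gives m22 = 0.
(m21) alone gives m21 = 1.
(~m31) alone gives m31 = 0.
(m32) alone gives m32 = 1.
That conflicts with the unit clause (~m32).
Both values of m11 lead to a conflict.
No assignment satisfies every clause.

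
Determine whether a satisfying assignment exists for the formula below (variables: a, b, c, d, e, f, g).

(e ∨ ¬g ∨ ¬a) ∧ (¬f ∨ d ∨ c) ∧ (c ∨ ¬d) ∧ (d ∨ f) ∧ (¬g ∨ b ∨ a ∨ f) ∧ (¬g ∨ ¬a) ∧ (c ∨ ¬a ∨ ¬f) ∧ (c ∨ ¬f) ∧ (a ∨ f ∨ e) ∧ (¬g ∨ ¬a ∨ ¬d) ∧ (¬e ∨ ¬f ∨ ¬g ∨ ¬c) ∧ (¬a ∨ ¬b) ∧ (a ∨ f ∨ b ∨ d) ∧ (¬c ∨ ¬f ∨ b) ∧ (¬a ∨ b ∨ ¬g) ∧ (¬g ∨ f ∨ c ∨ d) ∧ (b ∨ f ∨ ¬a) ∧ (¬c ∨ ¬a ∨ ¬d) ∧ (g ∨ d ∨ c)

Suppose c = True.
Suppose d = True.
From the singleton clause (¬a), a = False.
Suppose f = True.
From the singleton clause (b), b = True.
Suppose e = True.
From the singleton clause (¬g), g = False.
All clauses are satisfied.
A satisfying assignment: a ↦ False; b ↦ True; c ↦ True; d ↦ True; e ↦ True; f ↦ True; g ↦ False.

Yes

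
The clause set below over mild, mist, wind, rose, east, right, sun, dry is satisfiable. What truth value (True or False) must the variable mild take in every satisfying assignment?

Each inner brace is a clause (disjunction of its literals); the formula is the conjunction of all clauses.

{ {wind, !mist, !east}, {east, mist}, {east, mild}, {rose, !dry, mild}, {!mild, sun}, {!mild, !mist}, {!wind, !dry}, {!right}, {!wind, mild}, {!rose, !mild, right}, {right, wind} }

True

Suppose mild = false.
From the singleton clause (east), east = true.
From the singleton clause (!right), right = false.
From the singleton clause (!wind), wind = false.
Now (wind) is unsatisfied and unit — conflict.
So every satisfying assignment has mild = True.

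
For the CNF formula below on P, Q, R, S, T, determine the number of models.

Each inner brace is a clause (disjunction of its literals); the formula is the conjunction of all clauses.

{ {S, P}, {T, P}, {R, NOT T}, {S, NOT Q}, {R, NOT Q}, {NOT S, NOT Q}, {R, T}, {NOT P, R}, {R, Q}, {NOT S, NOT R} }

There are 2^5 = 32 truth assignments over (P, Q, R, S, T).
Split on Q. With Q = true, the clauses containing Q are satisfied and NOT Q drops from the rest; 0 of the 2^4 = 16 assignments to the other variables satisfy what remains.
With Q = false, by the same count on the reduced clause set, 2 assignments work.
(One model: P=T, Q=F, R=T, S=F, T=F.)
Total: 0 + 2 = 2.

2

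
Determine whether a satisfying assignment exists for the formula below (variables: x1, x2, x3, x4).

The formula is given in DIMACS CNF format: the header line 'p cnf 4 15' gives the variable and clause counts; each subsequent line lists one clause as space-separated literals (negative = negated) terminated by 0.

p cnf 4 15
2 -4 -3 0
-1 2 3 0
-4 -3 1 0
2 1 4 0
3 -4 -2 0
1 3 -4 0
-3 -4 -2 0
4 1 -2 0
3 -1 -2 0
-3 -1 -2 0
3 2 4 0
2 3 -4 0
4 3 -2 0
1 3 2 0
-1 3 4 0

Suppose x2 = False.
Suppose x4 = False.
From the singleton clause (x1), x1 = True.
From the singleton clause (x3), x3 = True.
All clauses are satisfied.
A satisfying assignment: x1=True,  x2=False,  x3=True,  x4=False.

Satisfiable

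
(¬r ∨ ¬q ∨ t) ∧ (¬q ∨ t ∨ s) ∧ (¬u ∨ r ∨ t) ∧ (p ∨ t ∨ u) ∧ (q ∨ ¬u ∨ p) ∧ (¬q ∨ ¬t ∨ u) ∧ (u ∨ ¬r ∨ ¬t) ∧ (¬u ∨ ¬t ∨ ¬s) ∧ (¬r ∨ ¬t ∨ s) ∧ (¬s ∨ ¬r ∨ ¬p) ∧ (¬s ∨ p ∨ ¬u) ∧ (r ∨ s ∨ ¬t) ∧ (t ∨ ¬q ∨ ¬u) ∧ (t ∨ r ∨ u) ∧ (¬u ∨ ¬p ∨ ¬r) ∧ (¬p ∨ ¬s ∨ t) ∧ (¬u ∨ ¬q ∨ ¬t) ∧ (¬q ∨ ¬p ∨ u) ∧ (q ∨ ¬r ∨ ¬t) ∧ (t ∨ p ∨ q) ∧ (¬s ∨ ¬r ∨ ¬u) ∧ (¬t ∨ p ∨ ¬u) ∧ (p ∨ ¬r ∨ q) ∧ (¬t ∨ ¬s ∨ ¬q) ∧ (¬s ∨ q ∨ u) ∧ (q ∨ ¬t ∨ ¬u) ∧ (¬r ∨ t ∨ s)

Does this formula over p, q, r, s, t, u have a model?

Branch on r: set r = False.
Branch on u: set u = False.
The clause (t) is unit, so t = True.
The clause (¬q) is unit, so q = False.
The clause (s) is unit, so s = True.
Now (¬s) is unsatisfied and unit — conflict.
Undo u and try u = True.
The clause (t) is unit, so t = True.
The clause (¬s) is unit, so s = False.
Now (s) is unsatisfied and unit — conflict.
Either choice for u ends in contradiction.
Undo r and try r = True.
Branch on q: set q = False.
The clause (¬t) is unit, so t = False.
The clause (p) is unit, so p = True.
The clause (¬s) is unit, so s = False.
Now (s) is unsatisfied and unit — conflict.
Undo q and try q = True.
The clause (t) is unit, so t = True.
The clause (u) is unit, so u = True.
Now (¬u) is unsatisfied and unit — conflict.
Either choice for q ends in contradiction.
Either choice for r ends in contradiction.
No assignment satisfies every clause.

No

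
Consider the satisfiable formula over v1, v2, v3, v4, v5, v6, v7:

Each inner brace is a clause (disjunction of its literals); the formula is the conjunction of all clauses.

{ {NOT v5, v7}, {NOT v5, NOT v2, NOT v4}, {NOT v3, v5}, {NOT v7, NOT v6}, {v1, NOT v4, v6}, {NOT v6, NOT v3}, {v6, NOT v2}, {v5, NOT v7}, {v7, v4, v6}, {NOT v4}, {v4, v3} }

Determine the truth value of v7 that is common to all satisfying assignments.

True

Suppose v7 = false.
(NOT v5) alone gives v5 = false.
(NOT v3) alone gives v3 = false.
(NOT v4) alone gives v4 = false.
But (v4) is also a unit clause — contradiction.
So every satisfying assignment has v7 = True.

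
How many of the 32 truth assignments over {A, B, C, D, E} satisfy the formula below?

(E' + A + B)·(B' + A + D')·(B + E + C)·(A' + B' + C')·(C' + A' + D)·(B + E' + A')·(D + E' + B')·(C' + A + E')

8

There are 2^5 = 32 truth assignments over (A, B, C, D, E).
Split on E. With E = 1, the clauses containing E are satisfied and E' drops from the rest; 1 of the 2^4 = 16 assignments to the other variables satisfy what remains.
With E = 0, by the same count on the reduced clause set, 7 assignments work.
(One model: A=F, B=F, C=T, D=F, E=F.)
Total: 1 + 7 = 8.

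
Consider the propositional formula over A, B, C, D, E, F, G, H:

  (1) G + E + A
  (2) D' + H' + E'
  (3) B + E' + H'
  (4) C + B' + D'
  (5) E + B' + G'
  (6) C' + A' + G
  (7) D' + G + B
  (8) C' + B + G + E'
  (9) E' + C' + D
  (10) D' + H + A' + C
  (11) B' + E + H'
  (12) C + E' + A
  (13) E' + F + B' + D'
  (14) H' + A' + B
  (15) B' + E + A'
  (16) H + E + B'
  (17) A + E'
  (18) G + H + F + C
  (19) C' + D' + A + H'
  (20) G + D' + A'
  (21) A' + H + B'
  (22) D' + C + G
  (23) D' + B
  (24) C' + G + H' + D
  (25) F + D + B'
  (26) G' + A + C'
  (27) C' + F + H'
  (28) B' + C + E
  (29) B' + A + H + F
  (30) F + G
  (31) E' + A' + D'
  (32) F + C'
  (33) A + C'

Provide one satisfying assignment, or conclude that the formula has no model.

Suppose A = 1.
Suppose C = 0.
Suppose B = 0.
From the singleton clause (H'), H = 0.
From the singleton clause (D'), D = 0.
Suppose G = 1.
All clauses hold; E, F can take either value.

A ↦ 1,  B ↦ 0,  C ↦ 0,  D ↦ 0,  E ↦ 0,  F ↦ 0,  G ↦ 1,  H ↦ 0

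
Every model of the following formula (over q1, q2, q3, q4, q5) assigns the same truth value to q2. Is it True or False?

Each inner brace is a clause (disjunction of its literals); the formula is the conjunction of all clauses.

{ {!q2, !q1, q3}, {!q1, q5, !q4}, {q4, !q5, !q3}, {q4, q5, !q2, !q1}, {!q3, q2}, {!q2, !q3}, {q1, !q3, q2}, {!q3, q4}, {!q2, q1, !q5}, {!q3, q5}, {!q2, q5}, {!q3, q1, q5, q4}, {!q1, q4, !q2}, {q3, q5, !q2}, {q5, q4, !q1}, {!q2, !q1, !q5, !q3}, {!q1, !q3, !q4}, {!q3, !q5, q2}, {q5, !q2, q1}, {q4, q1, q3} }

False

Suppose q2 = true.
The clause (!q3) is unit, so q3 = false.
The clause (!q1) is unit, so q1 = false.
The clause (!q5) is unit, so q5 = false.
But (q5) is also a unit clause — contradiction.
So every satisfying assignment has q2 = False.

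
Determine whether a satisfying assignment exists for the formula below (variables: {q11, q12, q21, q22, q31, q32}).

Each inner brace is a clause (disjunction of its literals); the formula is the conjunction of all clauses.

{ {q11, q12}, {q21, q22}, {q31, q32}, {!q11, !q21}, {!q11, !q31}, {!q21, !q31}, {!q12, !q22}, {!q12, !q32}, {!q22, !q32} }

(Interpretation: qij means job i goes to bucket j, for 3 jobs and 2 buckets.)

No

Case q11 = true:
Unit clause (!q21) forces q21 = false.
Unit clause (q22) forces q22 = true.
Unit clause (!q31) forces q31 = false.
Unit clause (q32) forces q32 = true.
But (!q32) is also a unit clause — contradiction.
So q11 must be the other value — set q11 = false.
Unit clause (q12) forces q12 = true.
Unit clause (!q22) forces q22 = false.
Unit clause (q21) forces q21 = true.
Unit clause (!q31) forces q31 = false.
Unit clause (q32) forces q32 = true.
But (!q32) is also a unit clause — contradiction.
Either choice for q11 ends in contradiction.
No assignment satisfies every clause.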